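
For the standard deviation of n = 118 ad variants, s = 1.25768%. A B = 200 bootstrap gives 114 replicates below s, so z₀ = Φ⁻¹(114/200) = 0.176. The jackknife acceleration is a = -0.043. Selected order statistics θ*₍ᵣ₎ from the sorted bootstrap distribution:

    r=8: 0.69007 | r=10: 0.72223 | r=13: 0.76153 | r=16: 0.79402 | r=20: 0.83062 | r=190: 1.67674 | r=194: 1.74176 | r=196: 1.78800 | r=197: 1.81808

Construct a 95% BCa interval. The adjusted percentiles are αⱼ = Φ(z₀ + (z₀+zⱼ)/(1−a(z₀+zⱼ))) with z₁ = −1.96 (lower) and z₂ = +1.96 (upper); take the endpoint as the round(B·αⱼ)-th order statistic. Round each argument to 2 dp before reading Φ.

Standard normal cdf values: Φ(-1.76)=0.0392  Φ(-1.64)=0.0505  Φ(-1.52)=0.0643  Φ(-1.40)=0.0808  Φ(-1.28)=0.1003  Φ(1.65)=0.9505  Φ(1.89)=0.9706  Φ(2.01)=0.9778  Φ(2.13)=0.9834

(0.69007, 1.81808)

Lower: z₀ + z₁ = 0.176 + (-1.960) = -1.784; 1 − a(z₀+z₁) = 1 − (-0.043)(-1.784) = 0.9233; argument = 0.176 + (-1.784)/0.9233 = -1.7562 → -1.76.
α₁ = Φ(-1.76) = 0.0392; rank = round(200 × 0.0392) = 8; θ*₍8₎ = 0.69007.
Upper: z₀ + z₂ = 2.136; 1 − a(z₀+z₂) = 1.0918; argument = 2.1323 → 2.13; α₂ = 0.9834; rank = 197; θ*₍197₎ = 1.81808.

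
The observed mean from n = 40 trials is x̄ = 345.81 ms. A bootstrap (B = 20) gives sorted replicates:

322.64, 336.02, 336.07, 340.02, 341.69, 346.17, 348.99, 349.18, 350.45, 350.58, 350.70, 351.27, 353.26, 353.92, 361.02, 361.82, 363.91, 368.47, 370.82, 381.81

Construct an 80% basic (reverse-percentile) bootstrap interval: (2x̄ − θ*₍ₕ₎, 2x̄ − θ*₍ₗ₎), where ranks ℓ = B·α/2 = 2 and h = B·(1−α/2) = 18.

(323.15, 355.60)

Percentile endpoints at ranks 2 and 18: θ*₍2₎ = 336.02, θ*₍18₎ = 368.47.
Basic interval reflects these around x̄:
  lower = 2 × 345.81 − 368.47 = 323.15
  upper = 2 × 345.81 − 336.02 = 355.60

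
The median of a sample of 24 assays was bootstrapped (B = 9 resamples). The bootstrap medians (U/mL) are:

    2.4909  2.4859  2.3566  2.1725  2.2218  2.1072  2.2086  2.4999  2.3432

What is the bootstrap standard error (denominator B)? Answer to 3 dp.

SE* = 0.141

Bootstrap SE is the standard deviation of the 9 replicate medians.
Mean of replicates: (2.4909 + 2.4859 + 2.3566 + 2.1725 + 2.2218 + 2.1072 + 2.2086 + 2.4999 + 2.3432) / 9 = 20.88660 / 9 = 2.32073
Sum of squared deviations: (+0.17017)² + (+0.16517)² + (+0.03587)² + (−0.14823)² + (−0.09893)² + (−0.21353)² + (−0.11213)² + (+0.17917)² + (+0.02247)² = 0.18006
Variance = 0.18006 / 9 = 0.02001
SE* = √0.02001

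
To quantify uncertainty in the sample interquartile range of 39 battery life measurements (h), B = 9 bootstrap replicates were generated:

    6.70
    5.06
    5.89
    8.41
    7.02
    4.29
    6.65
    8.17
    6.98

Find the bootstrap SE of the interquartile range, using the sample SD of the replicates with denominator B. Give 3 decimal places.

Bootstrap SE is the standard deviation of the 9 replicate interquartile ranges.
Mean of replicates: (6.70 + 5.06 + 5.89 + 8.41 + 7.02 + 4.29 + 6.65 + 8.17 + 6.98) / 9 = 59.1700 / 9 = 6.5744
Sum of squared deviations: (+0.1256)² + (−1.5144)² + (−0.6844)² + (+1.8356)² + (+0.4456)² + (−2.2844)² + (+0.0756)² + (+1.5956)² + (+0.4056)² = 14.2802
Variance = 14.2802 / 9 = 1.5867
SE* = √1.5867

SE* = 1.260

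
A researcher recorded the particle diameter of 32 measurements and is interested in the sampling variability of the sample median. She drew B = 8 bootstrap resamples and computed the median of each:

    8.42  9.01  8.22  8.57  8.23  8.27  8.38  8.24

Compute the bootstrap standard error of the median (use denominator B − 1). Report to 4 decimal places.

Bootstrap SE is the standard deviation of the 8 replicate medians.
Mean of replicates: (8.42 + 9.01 + 8.22 + 8.57 + 8.23 + 8.27 + 8.38 + 8.24) / 8 = 67.34000 / 8 = 8.41750
Sum of squared deviations: (+0.00250)² + (+0.59250)² + (−0.19750)² + (+0.15250)² + (−0.18750)² + (−0.14750)² + (−0.03750)² + (−0.17750)² = 0.50315
Variance = 0.50315 / 7 = 0.07188
SE* = √0.07188

SE* = 0.2681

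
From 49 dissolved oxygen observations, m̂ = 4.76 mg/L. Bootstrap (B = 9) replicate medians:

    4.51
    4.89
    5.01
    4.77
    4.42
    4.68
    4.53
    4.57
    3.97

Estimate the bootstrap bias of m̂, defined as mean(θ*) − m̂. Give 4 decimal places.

mean(θ*) = (4.51 + 4.89 + 5.01 + 4.77 + 4.42 + 4.68 + 4.53 + 4.57 + 3.97) / 9 = 4.59444
bias = 4.59444 − 4.76

bias = −0.1656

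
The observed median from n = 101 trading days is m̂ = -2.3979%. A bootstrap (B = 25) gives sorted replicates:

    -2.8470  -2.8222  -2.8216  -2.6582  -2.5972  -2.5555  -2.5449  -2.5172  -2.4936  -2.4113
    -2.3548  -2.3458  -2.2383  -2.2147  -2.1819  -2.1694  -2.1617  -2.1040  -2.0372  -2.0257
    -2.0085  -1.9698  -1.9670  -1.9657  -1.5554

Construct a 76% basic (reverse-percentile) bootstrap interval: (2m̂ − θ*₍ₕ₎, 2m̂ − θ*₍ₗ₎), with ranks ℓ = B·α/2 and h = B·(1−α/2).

(-2.8260, -1.9742)

Percentile endpoints at ranks 3 and 22: θ*₍3₎ = -2.8216, θ*₍22₎ = -1.9698.
Basic interval reflects these around m̂:
  lower = 2 × -2.3979 − -1.9698 = -2.8260
  upper = 2 × -2.3979 − -2.8216 = -1.9742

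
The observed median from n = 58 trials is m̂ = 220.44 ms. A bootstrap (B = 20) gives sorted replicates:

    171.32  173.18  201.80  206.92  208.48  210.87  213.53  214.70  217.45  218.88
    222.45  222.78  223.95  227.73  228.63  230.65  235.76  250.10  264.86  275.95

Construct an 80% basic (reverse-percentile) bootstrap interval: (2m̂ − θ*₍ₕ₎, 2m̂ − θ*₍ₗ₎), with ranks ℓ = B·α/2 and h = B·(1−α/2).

Percentile endpoints at ranks 2 and 18: θ*₍2₎ = 173.18, θ*₍18₎ = 250.10.
Basic interval reflects these around m̂:
  lower = 2 × 220.44 − 250.10 = 190.78
  upper = 2 × 220.44 − 173.18 = 267.70

(190.78, 267.70)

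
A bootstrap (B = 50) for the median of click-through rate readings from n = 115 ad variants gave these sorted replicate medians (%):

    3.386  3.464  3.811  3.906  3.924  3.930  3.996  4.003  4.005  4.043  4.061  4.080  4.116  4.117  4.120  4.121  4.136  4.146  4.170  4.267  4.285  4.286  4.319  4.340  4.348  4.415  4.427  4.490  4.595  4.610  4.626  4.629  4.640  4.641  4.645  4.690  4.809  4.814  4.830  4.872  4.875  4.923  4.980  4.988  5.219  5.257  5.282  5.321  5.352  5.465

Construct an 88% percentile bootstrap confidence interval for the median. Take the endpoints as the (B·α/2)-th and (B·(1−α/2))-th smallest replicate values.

α = 0.12; lower rank = 50 × 0.060 = 3; upper rank = 50 × 0.940 = 47.
The 3rd smallest replicate is 3.811; the 47th is 5.282.

(3.811, 5.282)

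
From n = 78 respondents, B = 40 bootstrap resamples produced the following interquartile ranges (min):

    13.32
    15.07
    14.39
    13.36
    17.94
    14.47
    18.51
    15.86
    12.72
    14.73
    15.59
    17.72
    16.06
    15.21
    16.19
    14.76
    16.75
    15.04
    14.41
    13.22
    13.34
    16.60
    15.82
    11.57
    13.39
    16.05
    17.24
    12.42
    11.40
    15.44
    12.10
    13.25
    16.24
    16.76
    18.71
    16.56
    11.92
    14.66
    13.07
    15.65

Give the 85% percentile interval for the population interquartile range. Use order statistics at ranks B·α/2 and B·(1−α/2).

(11.92, 17.72)

Sorted replicates: 11.40, 11.57, 11.92, 12.10, 12.42, 12.72, 13.07, 13.22, 13.25, 13.32, 13.34, 13.36, 13.39, 14.39, 14.41, 14.47, 14.66, 14.73, 14.76, 15.04, 15.07, 15.21, 15.44, 15.59, 15.65, 15.82, 15.86, 16.05, 16.06, 16.19, 16.24, 16.56, 16.60, 16.75, 16.76, 17.24, 17.72, 17.94, 18.51, 18.71
α = 0.15; lower rank = 40 × 0.075 = 3; upper rank = 40 × 0.925 = 37.
The 3rd smallest replicate is 11.92; the 37th is 17.72.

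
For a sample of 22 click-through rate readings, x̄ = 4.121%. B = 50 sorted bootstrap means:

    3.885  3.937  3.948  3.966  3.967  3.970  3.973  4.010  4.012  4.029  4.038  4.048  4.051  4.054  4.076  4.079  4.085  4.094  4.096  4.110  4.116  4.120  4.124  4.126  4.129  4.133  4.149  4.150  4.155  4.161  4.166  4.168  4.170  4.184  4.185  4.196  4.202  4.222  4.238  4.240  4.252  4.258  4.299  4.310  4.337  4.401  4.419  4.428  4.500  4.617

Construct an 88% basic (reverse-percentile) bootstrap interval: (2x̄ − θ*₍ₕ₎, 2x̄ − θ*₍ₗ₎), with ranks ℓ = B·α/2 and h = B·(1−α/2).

(3.823, 4.294)

Percentile endpoints at ranks 3 and 47: θ*₍3₎ = 3.948, θ*₍47₎ = 4.419.
Basic interval reflects these around x̄:
  lower = 2 × 4.121 − 4.419 = 3.823
  upper = 2 × 4.121 − 3.948 = 4.294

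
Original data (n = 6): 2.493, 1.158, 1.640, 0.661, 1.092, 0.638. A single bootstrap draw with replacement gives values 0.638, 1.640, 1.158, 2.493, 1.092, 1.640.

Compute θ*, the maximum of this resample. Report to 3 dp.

θ* = 2.493

Maximum = 2.493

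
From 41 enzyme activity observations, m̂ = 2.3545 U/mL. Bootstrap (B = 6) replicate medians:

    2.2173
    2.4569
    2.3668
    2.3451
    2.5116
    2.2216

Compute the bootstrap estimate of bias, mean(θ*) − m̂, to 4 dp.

mean(θ*) = (2.2173 + 2.4569 + 2.3668 + 2.3451 + 2.5116 + 2.2216) / 6 = 2.35322
bias = 2.35322 − 2.3545

bias = −0.0013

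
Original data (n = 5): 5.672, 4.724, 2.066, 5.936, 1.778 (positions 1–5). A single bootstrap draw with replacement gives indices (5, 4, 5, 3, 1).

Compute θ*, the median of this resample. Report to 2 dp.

Resample values: 1.778, 5.936, 1.778, 2.066, 5.672.
Sorted: 1.778, 1.778, 2.066, 5.672, 5.936
Median = middle value = 2.07

θ* = 2.07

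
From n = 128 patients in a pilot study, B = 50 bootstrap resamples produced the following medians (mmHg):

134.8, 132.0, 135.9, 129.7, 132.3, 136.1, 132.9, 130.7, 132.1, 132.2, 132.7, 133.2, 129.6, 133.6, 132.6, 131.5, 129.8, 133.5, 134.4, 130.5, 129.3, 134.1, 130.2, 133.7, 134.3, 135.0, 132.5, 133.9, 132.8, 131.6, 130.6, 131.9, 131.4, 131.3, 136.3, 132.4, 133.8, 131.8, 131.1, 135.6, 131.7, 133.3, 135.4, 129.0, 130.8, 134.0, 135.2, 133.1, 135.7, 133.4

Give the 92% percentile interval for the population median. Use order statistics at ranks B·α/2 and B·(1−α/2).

(129.3, 135.9)

Sorted replicates: 129.0, 129.3, 129.6, 129.7, 129.8, 130.2, 130.5, 130.6, 130.7, 130.8, 131.1, 131.3, 131.4, 131.5, 131.6, 131.7, 131.8, 131.9, 132.0, 132.1, 132.2, 132.3, 132.4, 132.5, 132.6, 132.7, 132.8, 132.9, 133.1, 133.2, 133.3, 133.4, 133.5, 133.6, 133.7, 133.8, 133.9, 134.0, 134.1, 134.3, 134.4, 134.8, 135.0, 135.2, 135.4, 135.6, 135.7, 135.9, 136.1, 136.3
α = 0.08; lower rank = 50 × 0.040 = 2; upper rank = 50 × 0.960 = 48.
The 2nd smallest replicate is 129.3; the 48th is 135.9.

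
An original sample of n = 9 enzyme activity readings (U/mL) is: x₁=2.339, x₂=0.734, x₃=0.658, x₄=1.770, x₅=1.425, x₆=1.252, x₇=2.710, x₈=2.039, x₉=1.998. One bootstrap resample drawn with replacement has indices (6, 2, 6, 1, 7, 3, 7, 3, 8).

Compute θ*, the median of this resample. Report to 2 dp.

θ* = 1.25

Resample values: 1.252, 0.734, 1.252, 2.339, 2.710, 0.658, 2.710, 0.658, 2.039.
Sorted: 0.658, 0.658, 0.734, 1.252, 1.252, 2.039, 2.339, 2.710, 2.710
Median = middle value = 1.25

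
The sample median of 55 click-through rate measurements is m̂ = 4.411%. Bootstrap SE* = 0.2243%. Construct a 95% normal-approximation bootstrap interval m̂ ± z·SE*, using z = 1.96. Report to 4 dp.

(3.9714, 4.8506)

Margin = 1.96 × 0.2243 = 0.43963
Interval: 4.411 ± 0.43963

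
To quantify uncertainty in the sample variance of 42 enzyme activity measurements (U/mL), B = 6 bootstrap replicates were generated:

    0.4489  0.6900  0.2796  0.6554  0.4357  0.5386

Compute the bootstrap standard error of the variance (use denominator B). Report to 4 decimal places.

SE* = 0.1394

Bootstrap SE is the standard deviation of the 6 replicate variances.
Mean of replicates: (0.4489 + 0.6900 + 0.2796 + 0.6554 + 0.4357 + 0.5386) / 6 = 3.048200 / 6 = 0.508033
Sum of squared deviations: (−0.059133)² + (+0.181967)² + (−0.228433)² + (+0.147367)² + (−0.072333)² + (+0.030567)² = 0.116674
Variance = 0.116674 / 6 = 0.019446
SE* = √0.019446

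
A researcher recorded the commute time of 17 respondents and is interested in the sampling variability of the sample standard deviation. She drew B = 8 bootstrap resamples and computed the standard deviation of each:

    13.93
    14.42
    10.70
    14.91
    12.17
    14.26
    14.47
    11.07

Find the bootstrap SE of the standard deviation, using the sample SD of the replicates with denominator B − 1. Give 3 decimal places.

Bootstrap SE is the standard deviation of the 8 replicate standard deviations.
Mean of replicates: (13.93 + 14.42 + 10.70 + 14.91 + 12.17 + 14.26 + 14.47 + 11.07) / 8 = 105.9300 / 8 = 13.2413
Sum of squared deviations: (+0.6887)² + (+1.1787)² + (−2.5413)² + (+1.6687)² + (−1.0713)² + (+1.0187)² + (+1.2287)² + (−2.1713)² = 19.5161
Variance = 19.5161 / 7 = 2.7880
SE* = √2.7880

SE* = 1.670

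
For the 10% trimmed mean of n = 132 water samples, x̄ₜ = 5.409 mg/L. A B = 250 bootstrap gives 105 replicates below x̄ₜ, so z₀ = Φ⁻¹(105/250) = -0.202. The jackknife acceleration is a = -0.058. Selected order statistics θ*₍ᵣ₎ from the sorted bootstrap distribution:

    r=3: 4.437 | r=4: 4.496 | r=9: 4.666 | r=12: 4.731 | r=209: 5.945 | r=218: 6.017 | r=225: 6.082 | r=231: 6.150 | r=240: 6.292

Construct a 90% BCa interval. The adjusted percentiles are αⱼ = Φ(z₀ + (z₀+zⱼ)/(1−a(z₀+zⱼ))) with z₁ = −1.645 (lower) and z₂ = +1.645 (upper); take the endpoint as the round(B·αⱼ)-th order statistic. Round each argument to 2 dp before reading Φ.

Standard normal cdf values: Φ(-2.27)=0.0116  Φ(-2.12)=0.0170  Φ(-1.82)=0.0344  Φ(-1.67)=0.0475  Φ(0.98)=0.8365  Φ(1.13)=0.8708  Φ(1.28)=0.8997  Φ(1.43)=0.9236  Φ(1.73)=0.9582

Lower: z₀ + z₁ = -0.202 + (-1.645) = -1.847; 1 − a(z₀+z₁) = 1 − (-0.058)(-1.847) = 0.8929; argument = -0.202 + (-1.847)/0.8929 = -2.2706 → -2.27.
α₁ = Φ(-2.27) = 0.0116; rank = round(250 × 0.0116) = 3; θ*₍3₎ = 4.437.
Upper: z₀ + z₂ = 1.443; 1 − a(z₀+z₂) = 1.0837; argument = 1.1296 → 1.13; α₂ = 0.8708; rank = 218; θ*₍218₎ = 6.017.

(4.437, 6.017)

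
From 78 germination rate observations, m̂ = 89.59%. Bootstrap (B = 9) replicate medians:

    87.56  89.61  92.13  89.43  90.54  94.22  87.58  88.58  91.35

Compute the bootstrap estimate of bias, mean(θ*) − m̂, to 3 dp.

bias = +0.521

mean(θ*) = (87.56 + 89.61 + 92.13 + 89.43 + 90.54 + 94.22 + 87.58 + 88.58 + 91.35) / 9 = 90.1111
bias = 90.1111 − 89.59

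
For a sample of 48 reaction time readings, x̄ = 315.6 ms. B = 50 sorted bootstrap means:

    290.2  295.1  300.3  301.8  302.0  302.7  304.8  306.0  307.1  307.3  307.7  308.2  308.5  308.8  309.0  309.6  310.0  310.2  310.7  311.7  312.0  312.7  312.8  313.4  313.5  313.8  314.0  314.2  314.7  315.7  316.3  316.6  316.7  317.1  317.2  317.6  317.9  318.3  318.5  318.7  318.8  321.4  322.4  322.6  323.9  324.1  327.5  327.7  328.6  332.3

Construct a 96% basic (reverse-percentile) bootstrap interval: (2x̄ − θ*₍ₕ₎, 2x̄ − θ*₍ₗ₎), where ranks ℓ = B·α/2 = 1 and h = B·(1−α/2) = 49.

Percentile endpoints at ranks 1 and 49: θ*₍1₎ = 290.2, θ*₍49₎ = 328.6.
Basic interval reflects these around x̄:
  lower = 2 × 315.6 − 328.6 = 302.6
  upper = 2 × 315.6 − 290.2 = 341.0

(302.6, 341.0)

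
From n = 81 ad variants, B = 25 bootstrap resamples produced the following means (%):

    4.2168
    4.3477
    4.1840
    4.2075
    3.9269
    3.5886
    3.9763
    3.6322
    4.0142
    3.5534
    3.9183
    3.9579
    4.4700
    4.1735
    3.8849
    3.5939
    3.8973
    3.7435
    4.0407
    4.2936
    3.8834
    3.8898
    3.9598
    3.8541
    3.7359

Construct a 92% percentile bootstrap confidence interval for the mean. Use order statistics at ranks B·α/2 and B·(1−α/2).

Sorted replicates: 3.5534, 3.5886, 3.5939, 3.6322, 3.7359, 3.7435, 3.8541, 3.8834, 3.8849, 3.8898, 3.8973, 3.9183, 3.9269, 3.9579, 3.9598, 3.9763, 4.0142, 4.0407, 4.1735, 4.1840, 4.2075, 4.2168, 4.2936, 4.3477, 4.4700
α = 0.08; lower rank = 25 × 0.040 = 1; upper rank = 25 × 0.960 = 24.
The 1st smallest replicate is 3.5534; the 24th is 4.3477.

(3.5534, 4.3477)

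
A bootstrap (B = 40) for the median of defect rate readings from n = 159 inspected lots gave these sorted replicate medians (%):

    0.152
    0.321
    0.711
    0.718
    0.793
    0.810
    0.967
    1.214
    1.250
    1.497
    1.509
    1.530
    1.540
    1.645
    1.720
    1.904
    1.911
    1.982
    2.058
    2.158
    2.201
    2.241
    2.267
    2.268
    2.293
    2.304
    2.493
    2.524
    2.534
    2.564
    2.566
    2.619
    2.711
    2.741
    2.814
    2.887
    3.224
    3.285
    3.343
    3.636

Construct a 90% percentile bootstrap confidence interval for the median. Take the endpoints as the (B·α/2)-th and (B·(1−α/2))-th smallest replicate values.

(0.321, 3.285)

α = 0.10; lower rank = 40 × 0.050 = 2; upper rank = 40 × 0.950 = 38.
The 2nd smallest replicate is 0.321; the 38th is 3.285.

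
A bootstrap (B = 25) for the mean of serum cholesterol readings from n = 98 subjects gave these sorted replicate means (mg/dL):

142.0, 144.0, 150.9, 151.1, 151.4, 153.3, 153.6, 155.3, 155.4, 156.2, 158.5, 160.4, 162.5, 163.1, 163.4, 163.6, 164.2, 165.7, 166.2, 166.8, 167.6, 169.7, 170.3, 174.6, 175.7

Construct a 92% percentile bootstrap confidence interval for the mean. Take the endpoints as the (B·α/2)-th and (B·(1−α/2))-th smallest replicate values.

(142.0, 174.6)

α = 0.08; lower rank = 25 × 0.040 = 1; upper rank = 25 × 0.960 = 24.
The 1st smallest replicate is 142.0; the 24th is 174.6.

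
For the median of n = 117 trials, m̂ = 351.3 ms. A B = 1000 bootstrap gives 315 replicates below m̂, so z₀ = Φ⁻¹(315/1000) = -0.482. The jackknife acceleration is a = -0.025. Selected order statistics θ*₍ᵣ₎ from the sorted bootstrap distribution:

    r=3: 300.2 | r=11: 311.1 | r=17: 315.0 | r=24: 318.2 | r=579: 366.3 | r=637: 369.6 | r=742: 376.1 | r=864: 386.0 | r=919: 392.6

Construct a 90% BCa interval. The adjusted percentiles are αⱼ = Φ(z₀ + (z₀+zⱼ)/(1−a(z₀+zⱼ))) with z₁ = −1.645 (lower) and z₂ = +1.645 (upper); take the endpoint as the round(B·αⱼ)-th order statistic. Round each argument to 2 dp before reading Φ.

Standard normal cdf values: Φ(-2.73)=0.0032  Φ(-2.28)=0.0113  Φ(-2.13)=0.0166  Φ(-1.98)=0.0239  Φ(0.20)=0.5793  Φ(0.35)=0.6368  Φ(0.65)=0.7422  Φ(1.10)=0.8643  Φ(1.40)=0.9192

Lower: z₀ + z₁ = -0.482 + (-1.645) = -2.127; 1 − a(z₀+z₁) = 1 − (-0.025)(-2.127) = 0.9468; argument = -0.482 + (-2.127)/0.9468 = -2.7285 → -2.73.
α₁ = Φ(-2.73) = 0.0032; rank = round(1000 × 0.0032) = 3; θ*₍3₎ = 300.2.
Upper: z₀ + z₂ = 1.163; 1 − a(z₀+z₂) = 1.0291; argument = 0.6481 → 0.65; α₂ = 0.7422; rank = 742; θ*₍742₎ = 376.1.

(300.2, 376.1)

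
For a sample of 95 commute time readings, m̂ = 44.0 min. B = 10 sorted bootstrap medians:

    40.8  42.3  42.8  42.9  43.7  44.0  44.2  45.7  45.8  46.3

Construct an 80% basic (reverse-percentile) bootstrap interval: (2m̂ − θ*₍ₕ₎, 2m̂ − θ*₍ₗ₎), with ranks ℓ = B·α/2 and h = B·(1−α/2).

Percentile endpoints at ranks 1 and 9: θ*₍1₎ = 40.8, θ*₍9₎ = 45.8.
Basic interval reflects these around m̂:
  lower = 2 × 44.0 − 45.8 = 42.2
  upper = 2 × 44.0 − 40.8 = 47.2

(42.2, 47.2)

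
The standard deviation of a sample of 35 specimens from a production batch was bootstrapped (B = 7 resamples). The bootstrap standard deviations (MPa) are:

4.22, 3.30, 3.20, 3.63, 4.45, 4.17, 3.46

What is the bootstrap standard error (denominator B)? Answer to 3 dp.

SE* = 0.461

Bootstrap SE is the standard deviation of the 7 replicate standard deviations.
Mean of replicates: (4.22 + 3.30 + 3.20 + 3.63 + 4.45 + 4.17 + 3.46) / 7 = 26.4300 / 7 = 3.7757
Sum of squared deviations: (+0.4443)² + (−0.4757)² + (−0.5757)² + (−0.1457)² + (+0.6743)² + (+0.3943)² + (−0.3157)² = 1.4862
Variance = 1.4862 / 7 = 0.2123
SE* = √0.2123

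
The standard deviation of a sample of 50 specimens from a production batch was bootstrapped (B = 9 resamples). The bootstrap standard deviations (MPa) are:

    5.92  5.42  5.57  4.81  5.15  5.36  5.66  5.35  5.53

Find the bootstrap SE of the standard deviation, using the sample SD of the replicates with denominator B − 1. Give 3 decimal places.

Bootstrap SE is the standard deviation of the 9 replicate standard deviations.
Mean of replicates: (5.92 + 5.42 + 5.57 + 4.81 + 5.15 + 5.36 + 5.66 + 5.35 + 5.53) / 9 = 48.7700 / 9 = 5.4189
Sum of squared deviations: (+0.5011)² + (+0.0011)² + (+0.1511)² + (−0.6089)² + (−0.2689)² + (−0.0589)² + (+0.2411)² + (−0.0689)² + (+0.1111)² = 0.7957
Variance = 0.7957 / 8 = 0.0995
SE* = √0.0995

SE* = 0.315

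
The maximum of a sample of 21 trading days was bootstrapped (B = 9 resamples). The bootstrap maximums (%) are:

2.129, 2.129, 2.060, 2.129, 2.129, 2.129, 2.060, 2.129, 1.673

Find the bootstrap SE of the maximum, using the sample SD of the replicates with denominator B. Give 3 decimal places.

Bootstrap SE is the standard deviation of the 9 replicate maximums.
Mean of replicates: (2.129 + 2.129 + 2.060 + 2.129 + 2.129 + 2.129 + 2.060 + 2.129 + 1.673) / 9 = 18.5670 / 9 = 2.0630
Sum of squared deviations: (+0.0660)² + (+0.0660)² + (−0.0030)² + (+0.0660)² + (+0.0660)² + (+0.0660)² + (−0.0030)² + (+0.0660)² + (−0.3900)² = 0.1783
Variance = 0.1783 / 9 = 0.0198
SE* = √0.0198

SE* = 0.141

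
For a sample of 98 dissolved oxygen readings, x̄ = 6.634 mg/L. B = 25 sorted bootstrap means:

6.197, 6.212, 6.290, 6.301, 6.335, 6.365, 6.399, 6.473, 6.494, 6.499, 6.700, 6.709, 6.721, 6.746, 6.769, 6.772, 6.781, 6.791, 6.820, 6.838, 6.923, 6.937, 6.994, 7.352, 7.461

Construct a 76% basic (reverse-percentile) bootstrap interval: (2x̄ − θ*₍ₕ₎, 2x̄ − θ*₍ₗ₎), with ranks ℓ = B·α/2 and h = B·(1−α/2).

Percentile endpoints at ranks 3 and 22: θ*₍3₎ = 6.290, θ*₍22₎ = 6.937.
Basic interval reflects these around x̄:
  lower = 2 × 6.634 − 6.937 = 6.331
  upper = 2 × 6.634 − 6.290 = 6.978

(6.331, 6.978)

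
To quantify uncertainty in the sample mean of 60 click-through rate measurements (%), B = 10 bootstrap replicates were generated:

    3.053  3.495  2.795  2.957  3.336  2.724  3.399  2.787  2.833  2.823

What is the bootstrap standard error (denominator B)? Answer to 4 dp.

SE* = 0.2721

Bootstrap SE is the standard deviation of the 10 replicate means.
Mean of replicates: (3.053 + 3.495 + 2.795 + 2.957 + 3.336 + 2.724 + 3.399 + 2.787 + 2.833 + 2.823) / 10 = 30.20200 / 10 = 3.02020
Sum of squared deviations: (+0.03280)² + (+0.47480)² + (−0.22520)² + (−0.06320)² + (+0.31580)² + (−0.29620)² + (+0.37880)² + (−0.23320)² + (−0.18720)² + (−0.19720)² = 0.74049
Variance = 0.74049 / 10 = 0.07405
SE* = √0.07405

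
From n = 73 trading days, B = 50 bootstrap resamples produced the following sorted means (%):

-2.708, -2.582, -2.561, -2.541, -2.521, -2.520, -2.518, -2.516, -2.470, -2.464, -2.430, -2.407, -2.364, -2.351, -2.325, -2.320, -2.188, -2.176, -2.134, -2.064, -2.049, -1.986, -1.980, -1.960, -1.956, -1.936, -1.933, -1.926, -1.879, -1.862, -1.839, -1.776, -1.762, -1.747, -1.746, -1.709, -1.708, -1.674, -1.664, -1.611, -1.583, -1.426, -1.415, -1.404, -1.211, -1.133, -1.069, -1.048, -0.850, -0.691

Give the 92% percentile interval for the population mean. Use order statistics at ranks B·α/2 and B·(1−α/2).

(-2.582, -1.048)

α = 0.08; lower rank = 50 × 0.040 = 2; upper rank = 50 × 0.960 = 48.
The 2nd smallest replicate is -2.582; the 48th is -1.048.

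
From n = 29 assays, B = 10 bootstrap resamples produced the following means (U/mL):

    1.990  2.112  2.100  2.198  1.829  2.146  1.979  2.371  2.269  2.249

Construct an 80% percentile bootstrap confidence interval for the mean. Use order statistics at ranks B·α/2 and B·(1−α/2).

Sorted replicates: 1.829, 1.979, 1.990, 2.100, 2.112, 2.146, 2.198, 2.249, 2.269, 2.371
α = 0.20; lower rank = 10 × 0.100 = 1; upper rank = 10 × 0.900 = 9.
The 1st smallest replicate is 1.829; the 9th is 2.269.

(1.829, 2.269)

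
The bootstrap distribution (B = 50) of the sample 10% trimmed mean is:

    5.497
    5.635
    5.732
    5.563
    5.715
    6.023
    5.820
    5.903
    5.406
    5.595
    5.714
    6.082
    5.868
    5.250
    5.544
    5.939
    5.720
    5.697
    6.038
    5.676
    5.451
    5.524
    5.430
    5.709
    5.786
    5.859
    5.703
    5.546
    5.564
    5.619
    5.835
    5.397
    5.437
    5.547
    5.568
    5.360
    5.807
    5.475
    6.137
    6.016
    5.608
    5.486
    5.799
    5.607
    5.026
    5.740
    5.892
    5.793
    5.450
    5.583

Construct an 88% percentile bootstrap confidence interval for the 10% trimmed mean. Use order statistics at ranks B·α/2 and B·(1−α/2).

Sorted replicates: 5.026, 5.250, 5.360, 5.397, 5.406, 5.430, 5.437, 5.450, 5.451, 5.475, 5.486, 5.497, 5.524, 5.544, 5.546, 5.547, 5.563, 5.564, 5.568, 5.583, 5.595, 5.607, 5.608, 5.619, 5.635, 5.676, 5.697, 5.703, 5.709, 5.714, 5.715, 5.720, 5.732, 5.740, 5.786, 5.793, 5.799, 5.807, 5.820, 5.835, 5.859, 5.868, 5.892, 5.903, 5.939, 6.016, 6.023, 6.038, 6.082, 6.137
α = 0.12; lower rank = 50 × 0.060 = 3; upper rank = 50 × 0.940 = 47.
The 3rd smallest replicate is 5.360; the 47th is 6.023.

(5.360, 6.023)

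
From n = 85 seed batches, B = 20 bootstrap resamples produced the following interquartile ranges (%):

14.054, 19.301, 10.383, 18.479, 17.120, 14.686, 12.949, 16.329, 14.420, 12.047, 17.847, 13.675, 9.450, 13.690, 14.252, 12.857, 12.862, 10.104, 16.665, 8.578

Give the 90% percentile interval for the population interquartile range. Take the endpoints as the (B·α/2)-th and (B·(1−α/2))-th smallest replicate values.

Sorted replicates: 8.578, 9.450, 10.104, 10.383, 12.047, 12.857, 12.862, 12.949, 13.675, 13.690, 14.054, 14.252, 14.420, 14.686, 16.329, 16.665, 17.120, 17.847, 18.479, 19.301
α = 0.10; lower rank = 20 × 0.050 = 1; upper rank = 20 × 0.950 = 19.
The 1st smallest replicate is 8.578; the 19th is 18.479.

(8.578, 18.479)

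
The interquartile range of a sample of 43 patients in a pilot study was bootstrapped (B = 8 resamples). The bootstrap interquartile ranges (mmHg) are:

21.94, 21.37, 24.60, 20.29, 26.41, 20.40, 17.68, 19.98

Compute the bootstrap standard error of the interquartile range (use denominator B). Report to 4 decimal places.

SE* = 2.5848

Bootstrap SE is the standard deviation of the 8 replicate interquartile ranges.
Mean of replicates: (21.94 + 21.37 + 24.60 + 20.29 + 26.41 + 20.40 + 17.68 + 19.98) / 8 = 172.67000 / 8 = 21.58375
Sum of squared deviations: (+0.35625)² + (−0.21375)² + (+3.01625)² + (−1.29375)² + (+4.82625)² + (−1.18375)² + (−3.90375)² + (−1.60375)² = 53.44939
Variance = 53.44939 / 8 = 6.68117
SE* = √6.68117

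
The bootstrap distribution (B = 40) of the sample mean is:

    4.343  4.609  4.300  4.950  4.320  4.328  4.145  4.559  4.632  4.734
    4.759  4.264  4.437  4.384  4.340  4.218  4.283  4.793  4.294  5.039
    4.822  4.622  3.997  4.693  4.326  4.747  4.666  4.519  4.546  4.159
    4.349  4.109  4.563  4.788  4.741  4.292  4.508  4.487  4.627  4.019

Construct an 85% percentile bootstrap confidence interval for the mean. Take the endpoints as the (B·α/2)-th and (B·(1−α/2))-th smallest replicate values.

Sorted replicates: 3.997, 4.019, 4.109, 4.145, 4.159, 4.218, 4.264, 4.283, 4.292, 4.294, 4.300, 4.320, 4.326, 4.328, 4.340, 4.343, 4.349, 4.384, 4.437, 4.487, 4.508, 4.519, 4.546, 4.559, 4.563, 4.609, 4.622, 4.627, 4.632, 4.666, 4.693, 4.734, 4.741, 4.747, 4.759, 4.788, 4.793, 4.822, 4.950, 5.039
α = 0.15; lower rank = 40 × 0.075 = 3; upper rank = 40 × 0.925 = 37.
The 3rd smallest replicate is 4.109; the 37th is 4.793.

(4.109, 4.793)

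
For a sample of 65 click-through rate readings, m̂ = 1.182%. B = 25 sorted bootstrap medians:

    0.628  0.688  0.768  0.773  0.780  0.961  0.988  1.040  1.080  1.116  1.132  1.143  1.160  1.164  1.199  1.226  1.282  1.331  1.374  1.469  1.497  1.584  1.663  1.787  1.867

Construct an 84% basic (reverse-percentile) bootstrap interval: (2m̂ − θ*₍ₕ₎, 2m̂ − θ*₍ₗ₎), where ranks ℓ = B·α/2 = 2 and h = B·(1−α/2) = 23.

Percentile endpoints at ranks 2 and 23: θ*₍2₎ = 0.688, θ*₍23₎ = 1.663.
Basic interval reflects these around m̂:
  lower = 2 × 1.182 − 1.663 = 0.701
  upper = 2 × 1.182 − 0.688 = 1.676

(0.701, 1.676)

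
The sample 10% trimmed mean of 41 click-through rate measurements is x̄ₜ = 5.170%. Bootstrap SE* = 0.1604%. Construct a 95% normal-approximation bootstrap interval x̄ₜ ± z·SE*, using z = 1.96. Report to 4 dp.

(4.8556, 5.4844)

Margin = 1.96 × 0.1604 = 0.31438
Interval: 5.170 ± 0.31438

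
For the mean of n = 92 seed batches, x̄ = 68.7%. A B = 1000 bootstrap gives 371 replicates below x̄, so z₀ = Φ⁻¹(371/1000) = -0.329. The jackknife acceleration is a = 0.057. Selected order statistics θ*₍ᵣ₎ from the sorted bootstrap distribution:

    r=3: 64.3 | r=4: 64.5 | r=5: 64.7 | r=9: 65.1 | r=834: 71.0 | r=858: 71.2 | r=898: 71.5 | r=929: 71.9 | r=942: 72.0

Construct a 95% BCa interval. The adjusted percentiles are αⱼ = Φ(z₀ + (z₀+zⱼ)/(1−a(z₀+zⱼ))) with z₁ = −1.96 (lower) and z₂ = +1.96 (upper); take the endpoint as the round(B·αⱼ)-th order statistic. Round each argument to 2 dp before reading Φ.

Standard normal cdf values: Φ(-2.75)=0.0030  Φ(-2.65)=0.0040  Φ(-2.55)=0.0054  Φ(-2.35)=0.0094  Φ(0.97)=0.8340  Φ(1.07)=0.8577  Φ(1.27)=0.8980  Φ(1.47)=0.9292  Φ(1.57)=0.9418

(65.1, 71.9)

Lower: z₀ + z₁ = -0.329 + (-1.960) = -2.289; 1 − a(z₀+z₁) = 1 − (0.057)(-2.289) = 1.1305; argument = -0.329 + (-2.289)/1.1305 = -2.3538 → -2.35.
α₁ = Φ(-2.35) = 0.0094; rank = round(1000 × 0.0094) = 9; θ*₍9₎ = 65.1.
Upper: z₀ + z₂ = 1.631; 1 − a(z₀+z₂) = 0.9070; argument = 1.4692 → 1.47; α₂ = 0.9292; rank = 929; θ*₍929₎ = 71.9.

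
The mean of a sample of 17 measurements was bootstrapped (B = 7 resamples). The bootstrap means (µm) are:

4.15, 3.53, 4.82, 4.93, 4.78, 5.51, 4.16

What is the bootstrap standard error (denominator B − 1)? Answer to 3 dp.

Bootstrap SE is the standard deviation of the 7 replicate means.
Mean of replicates: (4.15 + 3.53 + 4.82 + 4.93 + 4.78 + 5.51 + 4.16) / 7 = 31.8800 / 7 = 4.5543
Sum of squared deviations: (−0.4043)² + (−1.0243)² + (+0.2657)² + (+0.3757)² + (+0.2257)² + (+0.9557)² + (−0.3943)² = 2.5442
Variance = 2.5442 / 6 = 0.4240
SE* = √0.4240

SE* = 0.651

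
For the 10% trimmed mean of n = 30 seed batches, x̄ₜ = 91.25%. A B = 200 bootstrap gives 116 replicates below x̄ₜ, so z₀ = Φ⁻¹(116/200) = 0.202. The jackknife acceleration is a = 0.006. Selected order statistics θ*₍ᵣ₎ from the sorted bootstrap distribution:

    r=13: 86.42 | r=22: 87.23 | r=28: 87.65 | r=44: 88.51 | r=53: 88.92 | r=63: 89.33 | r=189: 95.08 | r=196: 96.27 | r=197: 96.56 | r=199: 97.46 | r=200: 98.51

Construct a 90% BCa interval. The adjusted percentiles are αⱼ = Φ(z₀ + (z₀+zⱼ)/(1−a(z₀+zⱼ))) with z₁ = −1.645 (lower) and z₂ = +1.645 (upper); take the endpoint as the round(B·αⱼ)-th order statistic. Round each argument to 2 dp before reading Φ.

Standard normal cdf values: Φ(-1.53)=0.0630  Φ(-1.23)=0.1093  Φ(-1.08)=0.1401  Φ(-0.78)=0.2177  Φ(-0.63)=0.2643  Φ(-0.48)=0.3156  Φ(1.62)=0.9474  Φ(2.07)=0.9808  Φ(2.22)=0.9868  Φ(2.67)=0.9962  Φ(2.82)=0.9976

Lower: z₀ + z₁ = 0.202 + (-1.645) = -1.443; 1 − a(z₀+z₁) = 1 − (0.006)(-1.443) = 1.0087; argument = 0.202 + (-1.443)/1.0087 = -1.2286 → -1.23.
α₁ = Φ(-1.23) = 0.1093; rank = round(200 × 0.1093) = 22; θ*₍22₎ = 87.23.
Upper: z₀ + z₂ = 1.847; 1 − a(z₀+z₂) = 0.9889; argument = 2.0697 → 2.07; α₂ = 0.9808; rank = 196; θ*₍196₎ = 96.27.

(87.23, 96.27)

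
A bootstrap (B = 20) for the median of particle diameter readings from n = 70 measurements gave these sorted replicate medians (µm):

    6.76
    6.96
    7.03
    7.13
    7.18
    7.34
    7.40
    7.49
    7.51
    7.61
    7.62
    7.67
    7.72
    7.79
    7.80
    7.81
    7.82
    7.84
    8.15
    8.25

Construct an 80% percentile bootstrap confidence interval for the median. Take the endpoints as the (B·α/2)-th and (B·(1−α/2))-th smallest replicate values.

α = 0.20; lower rank = 20 × 0.100 = 2; upper rank = 20 × 0.900 = 18.
The 2nd smallest replicate is 6.96; the 18th is 7.84.

(6.96, 7.84)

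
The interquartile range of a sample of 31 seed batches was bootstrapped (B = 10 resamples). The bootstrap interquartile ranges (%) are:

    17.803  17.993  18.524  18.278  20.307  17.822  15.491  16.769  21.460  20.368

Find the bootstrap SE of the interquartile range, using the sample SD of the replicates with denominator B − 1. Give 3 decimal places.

SE* = 1.789

Bootstrap SE is the standard deviation of the 10 replicate interquartile ranges.
Mean of replicates: (17.803 + 17.993 + 18.524 + 18.278 + 20.307 + 17.822 + 15.491 + 16.769 + 21.460 + 20.368) / 10 = 184.8150 / 10 = 18.4815
Sum of squared deviations: (−0.6785)² + (−0.4885)² + (+0.0425)² + (−0.2035)² + (+1.8255)² + (−0.6595)² + (−2.9905)² + (−1.7125)² + (+2.9785)² + (+1.8865)² = 28.8157
Variance = 28.8157 / 9 = 3.2017
SE* = √3.2017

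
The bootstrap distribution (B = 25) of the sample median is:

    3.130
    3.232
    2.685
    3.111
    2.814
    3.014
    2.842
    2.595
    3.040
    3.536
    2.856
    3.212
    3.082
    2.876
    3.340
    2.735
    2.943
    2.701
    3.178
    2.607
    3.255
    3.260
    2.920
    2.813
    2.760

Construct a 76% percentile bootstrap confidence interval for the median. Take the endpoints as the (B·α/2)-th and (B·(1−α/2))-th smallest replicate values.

(2.685, 3.255)

Sorted replicates: 2.595, 2.607, 2.685, 2.701, 2.735, 2.760, 2.813, 2.814, 2.842, 2.856, 2.876, 2.920, 2.943, 3.014, 3.040, 3.082, 3.111, 3.130, 3.178, 3.212, 3.232, 3.255, 3.260, 3.340, 3.536
α = 0.24; lower rank = 25 × 0.120 = 3; upper rank = 25 × 0.880 = 22.
The 3rd smallest replicate is 2.685; the 22nd is 3.255.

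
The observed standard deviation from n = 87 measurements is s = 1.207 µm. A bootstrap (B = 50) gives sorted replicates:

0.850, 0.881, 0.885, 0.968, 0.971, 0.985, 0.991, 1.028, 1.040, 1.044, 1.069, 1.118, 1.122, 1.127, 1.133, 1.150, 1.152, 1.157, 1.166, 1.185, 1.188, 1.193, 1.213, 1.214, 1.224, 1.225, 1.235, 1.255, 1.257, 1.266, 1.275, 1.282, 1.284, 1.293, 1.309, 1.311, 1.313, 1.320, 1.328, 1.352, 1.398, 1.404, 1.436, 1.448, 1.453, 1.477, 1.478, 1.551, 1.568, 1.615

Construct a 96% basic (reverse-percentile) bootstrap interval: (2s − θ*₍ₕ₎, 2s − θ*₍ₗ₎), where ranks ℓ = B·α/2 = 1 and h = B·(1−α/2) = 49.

(0.846, 1.564)

Percentile endpoints at ranks 1 and 49: θ*₍1₎ = 0.850, θ*₍49₎ = 1.568.
Basic interval reflects these around s:
  lower = 2 × 1.207 − 1.568 = 0.846
  upper = 2 × 1.207 − 0.850 = 1.564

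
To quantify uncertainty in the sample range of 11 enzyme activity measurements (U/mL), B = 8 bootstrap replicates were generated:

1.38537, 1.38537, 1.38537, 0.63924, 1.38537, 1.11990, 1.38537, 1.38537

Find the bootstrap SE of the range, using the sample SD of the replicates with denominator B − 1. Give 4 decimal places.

Bootstrap SE is the standard deviation of the 8 replicate ranges.
Mean of replicates: (1.38537 + 1.38537 + 1.38537 + 0.63924 + 1.38537 + 1.11990 + 1.38537 + 1.38537) / 8 = 10.071360 / 8 = 1.258920
Sum of squared deviations: (+0.126450)² + (+0.126450)² + (+0.126450)² + (−0.619680)² + (+0.126450)² + (−0.139020)² + (+0.126450)² + (+0.126450)² = 0.499267
Variance = 0.499267 / 7 = 0.071324
SE* = √0.071324

SE* = 0.2671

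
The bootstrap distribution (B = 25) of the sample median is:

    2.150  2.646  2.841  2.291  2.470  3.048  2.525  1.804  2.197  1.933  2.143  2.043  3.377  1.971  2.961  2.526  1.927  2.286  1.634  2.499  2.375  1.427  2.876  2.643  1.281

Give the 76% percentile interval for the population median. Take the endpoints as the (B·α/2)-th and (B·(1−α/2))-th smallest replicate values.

Sorted replicates: 1.281, 1.427, 1.634, 1.804, 1.927, 1.933, 1.971, 2.043, 2.143, 2.150, 2.197, 2.286, 2.291, 2.375, 2.470, 2.499, 2.525, 2.526, 2.643, 2.646, 2.841, 2.876, 2.961, 3.048, 3.377
α = 0.24; lower rank = 25 × 0.120 = 3; upper rank = 25 × 0.880 = 22.
The 3rd smallest replicate is 1.634; the 22nd is 2.876.

(1.634, 2.876)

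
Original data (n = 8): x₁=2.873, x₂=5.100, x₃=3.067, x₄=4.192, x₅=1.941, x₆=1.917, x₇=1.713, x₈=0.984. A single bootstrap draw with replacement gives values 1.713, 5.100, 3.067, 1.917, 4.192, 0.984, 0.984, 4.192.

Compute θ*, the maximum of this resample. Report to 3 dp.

θ* = 5.100

Maximum = 5.100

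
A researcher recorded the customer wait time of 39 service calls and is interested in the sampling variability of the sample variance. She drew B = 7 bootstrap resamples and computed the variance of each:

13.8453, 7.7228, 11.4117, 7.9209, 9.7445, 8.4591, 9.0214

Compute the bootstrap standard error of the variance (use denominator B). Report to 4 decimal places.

SE* = 2.0418

Bootstrap SE is the standard deviation of the 7 replicate variances.
Mean of replicates: (13.8453 + 7.7228 + 11.4117 + 7.9209 + 9.7445 + 8.4591 + 9.0214) / 7 = 68.12570 / 7 = 9.73224
Sum of squared deviations: (+4.11306)² + (−2.00944)² + (+1.67946)² + (−1.81134)² + (+0.01226)² + (−1.27314)² + (−0.71084)² = 29.18298
Variance = 29.18298 / 7 = 4.16900
SE* = √4.16900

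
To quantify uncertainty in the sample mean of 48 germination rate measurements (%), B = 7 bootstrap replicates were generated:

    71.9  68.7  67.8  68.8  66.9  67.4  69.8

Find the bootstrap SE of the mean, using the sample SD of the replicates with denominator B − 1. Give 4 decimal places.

SE* = 1.6920

Bootstrap SE is the standard deviation of the 7 replicate means.
Mean of replicates: (71.9 + 68.7 + 67.8 + 68.8 + 66.9 + 67.4 + 69.8) / 7 = 481.30000 / 7 = 68.75714
Sum of squared deviations: (+3.14286)² + (−0.05714)² + (−0.95714)² + (+0.04286)² + (−1.85714)² + (−1.35714)² + (+1.04286)² = 17.17714
Variance = 17.17714 / 6 = 2.86286
SE* = √2.86286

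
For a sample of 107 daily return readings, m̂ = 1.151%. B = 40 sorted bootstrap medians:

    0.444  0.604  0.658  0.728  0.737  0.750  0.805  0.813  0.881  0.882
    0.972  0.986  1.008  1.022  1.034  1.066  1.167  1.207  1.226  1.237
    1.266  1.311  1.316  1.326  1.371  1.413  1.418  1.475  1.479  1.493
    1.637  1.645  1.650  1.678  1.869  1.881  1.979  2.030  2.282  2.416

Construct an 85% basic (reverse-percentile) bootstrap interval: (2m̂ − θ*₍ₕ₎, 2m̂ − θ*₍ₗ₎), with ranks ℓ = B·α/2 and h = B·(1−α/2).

Percentile endpoints at ranks 3 and 37: θ*₍3₎ = 0.658, θ*₍37₎ = 1.979.
Basic interval reflects these around m̂:
  lower = 2 × 1.151 − 1.979 = 0.323
  upper = 2 × 1.151 − 0.658 = 1.644

(0.323, 1.644)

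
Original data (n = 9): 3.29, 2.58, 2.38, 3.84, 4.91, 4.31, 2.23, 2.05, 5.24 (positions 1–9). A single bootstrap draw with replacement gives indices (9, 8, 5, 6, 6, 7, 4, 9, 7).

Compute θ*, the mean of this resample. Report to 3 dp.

Resample values: 5.24, 2.05, 4.91, 4.31, 4.31, 2.23, 3.84, 5.24, 2.23.
Mean = (5.24 + 2.05 + 4.91 + 4.31 + 4.31 + 2.23 + 3.84 + 5.24 + 2.23) / 9 = 34.360 / 9 = 3.818

θ* = 3.818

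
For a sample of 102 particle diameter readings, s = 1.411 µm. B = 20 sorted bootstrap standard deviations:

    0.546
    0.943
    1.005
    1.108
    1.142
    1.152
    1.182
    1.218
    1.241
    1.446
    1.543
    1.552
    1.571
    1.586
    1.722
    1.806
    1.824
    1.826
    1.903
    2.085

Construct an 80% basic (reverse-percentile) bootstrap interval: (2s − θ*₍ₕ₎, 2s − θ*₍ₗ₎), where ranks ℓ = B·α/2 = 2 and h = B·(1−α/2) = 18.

Percentile endpoints at ranks 2 and 18: θ*₍2₎ = 0.943, θ*₍18₎ = 1.826.
Basic interval reflects these around s:
  lower = 2 × 1.411 − 1.826 = 0.996
  upper = 2 × 1.411 − 0.943 = 1.879

(0.996, 1.879)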